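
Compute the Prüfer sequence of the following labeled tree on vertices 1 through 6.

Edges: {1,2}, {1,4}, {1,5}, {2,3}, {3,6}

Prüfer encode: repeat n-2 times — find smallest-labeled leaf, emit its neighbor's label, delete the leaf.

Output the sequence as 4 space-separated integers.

Answer: 1 1 2 3

Derivation:
Step 1: leaves = {4,5,6}. Remove smallest leaf 4, emit neighbor 1.
Step 2: leaves = {5,6}. Remove smallest leaf 5, emit neighbor 1.
Step 3: leaves = {1,6}. Remove smallest leaf 1, emit neighbor 2.
Step 4: leaves = {2,6}. Remove smallest leaf 2, emit neighbor 3.
Done: 2 vertices remain (3, 6). Sequence = [1 1 2 3]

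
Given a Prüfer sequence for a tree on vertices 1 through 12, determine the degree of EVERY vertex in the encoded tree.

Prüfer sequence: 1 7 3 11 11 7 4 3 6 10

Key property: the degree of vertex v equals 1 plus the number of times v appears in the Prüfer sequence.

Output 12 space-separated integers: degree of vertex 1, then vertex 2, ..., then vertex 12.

Answer: 2 1 3 2 1 2 3 1 1 2 3 1

Derivation:
p_1 = 1: count[1] becomes 1
p_2 = 7: count[7] becomes 1
p_3 = 3: count[3] becomes 1
p_4 = 11: count[11] becomes 1
p_5 = 11: count[11] becomes 2
p_6 = 7: count[7] becomes 2
p_7 = 4: count[4] becomes 1
p_8 = 3: count[3] becomes 2
p_9 = 6: count[6] becomes 1
p_10 = 10: count[10] becomes 1
Degrees (1 + count): deg[1]=1+1=2, deg[2]=1+0=1, deg[3]=1+2=3, deg[4]=1+1=2, deg[5]=1+0=1, deg[6]=1+1=2, deg[7]=1+2=3, deg[8]=1+0=1, deg[9]=1+0=1, deg[10]=1+1=2, deg[11]=1+2=3, deg[12]=1+0=1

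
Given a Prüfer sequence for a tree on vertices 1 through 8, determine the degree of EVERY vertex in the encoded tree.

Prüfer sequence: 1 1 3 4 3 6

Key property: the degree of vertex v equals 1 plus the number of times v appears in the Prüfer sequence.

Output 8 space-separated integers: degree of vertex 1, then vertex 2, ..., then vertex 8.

p_1 = 1: count[1] becomes 1
p_2 = 1: count[1] becomes 2
p_3 = 3: count[3] becomes 1
p_4 = 4: count[4] becomes 1
p_5 = 3: count[3] becomes 2
p_6 = 6: count[6] becomes 1
Degrees (1 + count): deg[1]=1+2=3, deg[2]=1+0=1, deg[3]=1+2=3, deg[4]=1+1=2, deg[5]=1+0=1, deg[6]=1+1=2, deg[7]=1+0=1, deg[8]=1+0=1

Answer: 3 1 3 2 1 2 1 1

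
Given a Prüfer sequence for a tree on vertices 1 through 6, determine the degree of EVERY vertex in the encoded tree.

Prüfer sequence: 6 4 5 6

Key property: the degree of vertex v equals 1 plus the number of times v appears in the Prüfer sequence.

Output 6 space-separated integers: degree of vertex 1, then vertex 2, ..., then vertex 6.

p_1 = 6: count[6] becomes 1
p_2 = 4: count[4] becomes 1
p_3 = 5: count[5] becomes 1
p_4 = 6: count[6] becomes 2
Degrees (1 + count): deg[1]=1+0=1, deg[2]=1+0=1, deg[3]=1+0=1, deg[4]=1+1=2, deg[5]=1+1=2, deg[6]=1+2=3

Answer: 1 1 1 2 2 3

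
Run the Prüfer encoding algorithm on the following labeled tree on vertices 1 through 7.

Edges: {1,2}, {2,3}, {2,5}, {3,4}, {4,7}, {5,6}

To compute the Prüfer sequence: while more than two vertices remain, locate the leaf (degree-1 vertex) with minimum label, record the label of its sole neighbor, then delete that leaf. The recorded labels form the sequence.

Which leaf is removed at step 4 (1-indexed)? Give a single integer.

Answer: 2

Derivation:
Step 1: current leaves = {1,6,7}. Remove leaf 1 (neighbor: 2).
Step 2: current leaves = {6,7}. Remove leaf 6 (neighbor: 5).
Step 3: current leaves = {5,7}. Remove leaf 5 (neighbor: 2).
Step 4: current leaves = {2,7}. Remove leaf 2 (neighbor: 3).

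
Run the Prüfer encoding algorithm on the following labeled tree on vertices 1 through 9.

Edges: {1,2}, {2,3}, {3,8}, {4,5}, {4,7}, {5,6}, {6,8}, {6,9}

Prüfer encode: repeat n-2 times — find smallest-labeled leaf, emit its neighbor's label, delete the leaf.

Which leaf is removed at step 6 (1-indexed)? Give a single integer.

Step 1: current leaves = {1,7,9}. Remove leaf 1 (neighbor: 2).
Step 2: current leaves = {2,7,9}. Remove leaf 2 (neighbor: 3).
Step 3: current leaves = {3,7,9}. Remove leaf 3 (neighbor: 8).
Step 4: current leaves = {7,8,9}. Remove leaf 7 (neighbor: 4).
Step 5: current leaves = {4,8,9}. Remove leaf 4 (neighbor: 5).
Step 6: current leaves = {5,8,9}. Remove leaf 5 (neighbor: 6).

Answer: 5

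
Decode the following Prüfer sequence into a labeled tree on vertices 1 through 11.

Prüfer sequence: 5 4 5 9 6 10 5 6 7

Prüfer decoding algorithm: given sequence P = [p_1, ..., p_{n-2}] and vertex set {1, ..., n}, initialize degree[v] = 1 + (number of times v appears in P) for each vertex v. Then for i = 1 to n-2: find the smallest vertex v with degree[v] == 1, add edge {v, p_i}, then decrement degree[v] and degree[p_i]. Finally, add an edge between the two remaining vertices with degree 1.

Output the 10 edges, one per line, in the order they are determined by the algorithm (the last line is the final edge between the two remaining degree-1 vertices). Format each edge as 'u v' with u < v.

Initial degrees: {1:1, 2:1, 3:1, 4:2, 5:4, 6:3, 7:2, 8:1, 9:2, 10:2, 11:1}
Step 1: smallest deg-1 vertex = 1, p_1 = 5. Add edge {1,5}. Now deg[1]=0, deg[5]=3.
Step 2: smallest deg-1 vertex = 2, p_2 = 4. Add edge {2,4}. Now deg[2]=0, deg[4]=1.
Step 3: smallest deg-1 vertex = 3, p_3 = 5. Add edge {3,5}. Now deg[3]=0, deg[5]=2.
Step 4: smallest deg-1 vertex = 4, p_4 = 9. Add edge {4,9}. Now deg[4]=0, deg[9]=1.
Step 5: smallest deg-1 vertex = 8, p_5 = 6. Add edge {6,8}. Now deg[8]=0, deg[6]=2.
Step 6: smallest deg-1 vertex = 9, p_6 = 10. Add edge {9,10}. Now deg[9]=0, deg[10]=1.
Step 7: smallest deg-1 vertex = 10, p_7 = 5. Add edge {5,10}. Now deg[10]=0, deg[5]=1.
Step 8: smallest deg-1 vertex = 5, p_8 = 6. Add edge {5,6}. Now deg[5]=0, deg[6]=1.
Step 9: smallest deg-1 vertex = 6, p_9 = 7. Add edge {6,7}. Now deg[6]=0, deg[7]=1.
Final: two remaining deg-1 vertices are 7, 11. Add edge {7,11}.

Answer: 1 5
2 4
3 5
4 9
6 8
9 10
5 10
5 6
6 7
7 11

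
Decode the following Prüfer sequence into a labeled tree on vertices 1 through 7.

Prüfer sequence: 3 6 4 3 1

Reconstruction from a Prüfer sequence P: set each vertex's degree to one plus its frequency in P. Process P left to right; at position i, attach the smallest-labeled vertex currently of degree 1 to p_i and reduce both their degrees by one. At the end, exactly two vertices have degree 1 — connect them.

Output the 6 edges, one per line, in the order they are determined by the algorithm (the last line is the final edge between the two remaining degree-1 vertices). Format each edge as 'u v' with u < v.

Answer: 2 3
5 6
4 6
3 4
1 3
1 7

Derivation:
Initial degrees: {1:2, 2:1, 3:3, 4:2, 5:1, 6:2, 7:1}
Step 1: smallest deg-1 vertex = 2, p_1 = 3. Add edge {2,3}. Now deg[2]=0, deg[3]=2.
Step 2: smallest deg-1 vertex = 5, p_2 = 6. Add edge {5,6}. Now deg[5]=0, deg[6]=1.
Step 3: smallest deg-1 vertex = 6, p_3 = 4. Add edge {4,6}. Now deg[6]=0, deg[4]=1.
Step 4: smallest deg-1 vertex = 4, p_4 = 3. Add edge {3,4}. Now deg[4]=0, deg[3]=1.
Step 5: smallest deg-1 vertex = 3, p_5 = 1. Add edge {1,3}. Now deg[3]=0, deg[1]=1.
Final: two remaining deg-1 vertices are 1, 7. Add edge {1,7}.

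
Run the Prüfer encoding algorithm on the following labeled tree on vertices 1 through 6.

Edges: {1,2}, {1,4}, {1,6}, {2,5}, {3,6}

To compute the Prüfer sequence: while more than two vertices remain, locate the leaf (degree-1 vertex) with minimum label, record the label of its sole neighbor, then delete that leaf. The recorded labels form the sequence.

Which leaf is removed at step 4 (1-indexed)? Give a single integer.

Answer: 2

Derivation:
Step 1: current leaves = {3,4,5}. Remove leaf 3 (neighbor: 6).
Step 2: current leaves = {4,5,6}. Remove leaf 4 (neighbor: 1).
Step 3: current leaves = {5,6}. Remove leaf 5 (neighbor: 2).
Step 4: current leaves = {2,6}. Remove leaf 2 (neighbor: 1).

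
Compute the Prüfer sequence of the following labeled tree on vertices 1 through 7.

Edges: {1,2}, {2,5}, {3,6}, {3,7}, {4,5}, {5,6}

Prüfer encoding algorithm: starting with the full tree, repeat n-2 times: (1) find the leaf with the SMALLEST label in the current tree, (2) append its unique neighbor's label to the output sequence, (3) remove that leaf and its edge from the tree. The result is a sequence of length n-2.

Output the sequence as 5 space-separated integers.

Answer: 2 5 5 6 3

Derivation:
Step 1: leaves = {1,4,7}. Remove smallest leaf 1, emit neighbor 2.
Step 2: leaves = {2,4,7}. Remove smallest leaf 2, emit neighbor 5.
Step 3: leaves = {4,7}. Remove smallest leaf 4, emit neighbor 5.
Step 4: leaves = {5,7}. Remove smallest leaf 5, emit neighbor 6.
Step 5: leaves = {6,7}. Remove smallest leaf 6, emit neighbor 3.
Done: 2 vertices remain (3, 7). Sequence = [2 5 5 6 3]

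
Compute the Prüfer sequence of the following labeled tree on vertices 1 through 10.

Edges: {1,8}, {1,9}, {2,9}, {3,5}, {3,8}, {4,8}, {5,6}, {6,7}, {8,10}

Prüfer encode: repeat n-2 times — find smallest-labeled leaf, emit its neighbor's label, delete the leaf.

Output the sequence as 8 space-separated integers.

Answer: 9 8 6 5 3 8 1 8

Derivation:
Step 1: leaves = {2,4,7,10}. Remove smallest leaf 2, emit neighbor 9.
Step 2: leaves = {4,7,9,10}. Remove smallest leaf 4, emit neighbor 8.
Step 3: leaves = {7,9,10}. Remove smallest leaf 7, emit neighbor 6.
Step 4: leaves = {6,9,10}. Remove smallest leaf 6, emit neighbor 5.
Step 5: leaves = {5,9,10}. Remove smallest leaf 5, emit neighbor 3.
Step 6: leaves = {3,9,10}. Remove smallest leaf 3, emit neighbor 8.
Step 7: leaves = {9,10}. Remove smallest leaf 9, emit neighbor 1.
Step 8: leaves = {1,10}. Remove smallest leaf 1, emit neighbor 8.
Done: 2 vertices remain (8, 10). Sequence = [9 8 6 5 3 8 1 8]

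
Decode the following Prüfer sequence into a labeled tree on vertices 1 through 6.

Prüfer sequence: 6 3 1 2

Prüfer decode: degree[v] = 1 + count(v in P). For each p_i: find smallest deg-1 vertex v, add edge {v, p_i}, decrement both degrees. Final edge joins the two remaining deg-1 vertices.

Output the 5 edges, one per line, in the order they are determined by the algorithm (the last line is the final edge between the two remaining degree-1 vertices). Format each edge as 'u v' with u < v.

Initial degrees: {1:2, 2:2, 3:2, 4:1, 5:1, 6:2}
Step 1: smallest deg-1 vertex = 4, p_1 = 6. Add edge {4,6}. Now deg[4]=0, deg[6]=1.
Step 2: smallest deg-1 vertex = 5, p_2 = 3. Add edge {3,5}. Now deg[5]=0, deg[3]=1.
Step 3: smallest deg-1 vertex = 3, p_3 = 1. Add edge {1,3}. Now deg[3]=0, deg[1]=1.
Step 4: smallest deg-1 vertex = 1, p_4 = 2. Add edge {1,2}. Now deg[1]=0, deg[2]=1.
Final: two remaining deg-1 vertices are 2, 6. Add edge {2,6}.

Answer: 4 6
3 5
1 3
1 2
2 6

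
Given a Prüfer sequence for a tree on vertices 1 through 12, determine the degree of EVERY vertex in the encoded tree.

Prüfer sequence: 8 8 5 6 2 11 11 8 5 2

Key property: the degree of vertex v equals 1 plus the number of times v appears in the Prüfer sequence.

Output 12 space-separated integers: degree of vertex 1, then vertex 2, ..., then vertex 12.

Answer: 1 3 1 1 3 2 1 4 1 1 3 1

Derivation:
p_1 = 8: count[8] becomes 1
p_2 = 8: count[8] becomes 2
p_3 = 5: count[5] becomes 1
p_4 = 6: count[6] becomes 1
p_5 = 2: count[2] becomes 1
p_6 = 11: count[11] becomes 1
p_7 = 11: count[11] becomes 2
p_8 = 8: count[8] becomes 3
p_9 = 5: count[5] becomes 2
p_10 = 2: count[2] becomes 2
Degrees (1 + count): deg[1]=1+0=1, deg[2]=1+2=3, deg[3]=1+0=1, deg[4]=1+0=1, deg[5]=1+2=3, deg[6]=1+1=2, deg[7]=1+0=1, deg[8]=1+3=4, deg[9]=1+0=1, deg[10]=1+0=1, deg[11]=1+2=3, deg[12]=1+0=1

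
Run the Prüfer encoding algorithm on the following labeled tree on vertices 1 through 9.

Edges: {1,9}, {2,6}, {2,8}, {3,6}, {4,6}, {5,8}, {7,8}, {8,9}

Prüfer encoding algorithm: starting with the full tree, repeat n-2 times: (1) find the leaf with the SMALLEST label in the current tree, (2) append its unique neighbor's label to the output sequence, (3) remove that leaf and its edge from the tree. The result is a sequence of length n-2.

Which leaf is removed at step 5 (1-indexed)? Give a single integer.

Step 1: current leaves = {1,3,4,5,7}. Remove leaf 1 (neighbor: 9).
Step 2: current leaves = {3,4,5,7,9}. Remove leaf 3 (neighbor: 6).
Step 3: current leaves = {4,5,7,9}. Remove leaf 4 (neighbor: 6).
Step 4: current leaves = {5,6,7,9}. Remove leaf 5 (neighbor: 8).
Step 5: current leaves = {6,7,9}. Remove leaf 6 (neighbor: 2).

Answer: 6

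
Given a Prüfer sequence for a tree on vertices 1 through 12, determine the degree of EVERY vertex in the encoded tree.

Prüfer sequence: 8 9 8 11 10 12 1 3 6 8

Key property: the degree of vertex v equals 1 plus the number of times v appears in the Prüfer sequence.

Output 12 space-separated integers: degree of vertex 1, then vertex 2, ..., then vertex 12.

p_1 = 8: count[8] becomes 1
p_2 = 9: count[9] becomes 1
p_3 = 8: count[8] becomes 2
p_4 = 11: count[11] becomes 1
p_5 = 10: count[10] becomes 1
p_6 = 12: count[12] becomes 1
p_7 = 1: count[1] becomes 1
p_8 = 3: count[3] becomes 1
p_9 = 6: count[6] becomes 1
p_10 = 8: count[8] becomes 3
Degrees (1 + count): deg[1]=1+1=2, deg[2]=1+0=1, deg[3]=1+1=2, deg[4]=1+0=1, deg[5]=1+0=1, deg[6]=1+1=2, deg[7]=1+0=1, deg[8]=1+3=4, deg[9]=1+1=2, deg[10]=1+1=2, deg[11]=1+1=2, deg[12]=1+1=2

Answer: 2 1 2 1 1 2 1 4 2 2 2 2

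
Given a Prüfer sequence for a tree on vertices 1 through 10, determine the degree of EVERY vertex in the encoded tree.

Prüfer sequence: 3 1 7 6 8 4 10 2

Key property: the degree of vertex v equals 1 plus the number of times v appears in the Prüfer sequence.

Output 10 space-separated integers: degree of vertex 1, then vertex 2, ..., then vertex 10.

Answer: 2 2 2 2 1 2 2 2 1 2

Derivation:
p_1 = 3: count[3] becomes 1
p_2 = 1: count[1] becomes 1
p_3 = 7: count[7] becomes 1
p_4 = 6: count[6] becomes 1
p_5 = 8: count[8] becomes 1
p_6 = 4: count[4] becomes 1
p_7 = 10: count[10] becomes 1
p_8 = 2: count[2] becomes 1
Degrees (1 + count): deg[1]=1+1=2, deg[2]=1+1=2, deg[3]=1+1=2, deg[4]=1+1=2, deg[5]=1+0=1, deg[6]=1+1=2, deg[7]=1+1=2, deg[8]=1+1=2, deg[9]=1+0=1, deg[10]=1+1=2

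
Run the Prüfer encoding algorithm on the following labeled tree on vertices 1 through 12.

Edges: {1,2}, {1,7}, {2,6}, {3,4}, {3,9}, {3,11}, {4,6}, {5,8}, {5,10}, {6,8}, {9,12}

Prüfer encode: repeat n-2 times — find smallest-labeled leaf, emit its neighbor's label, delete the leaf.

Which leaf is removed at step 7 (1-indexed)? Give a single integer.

Step 1: current leaves = {7,10,11,12}. Remove leaf 7 (neighbor: 1).
Step 2: current leaves = {1,10,11,12}. Remove leaf 1 (neighbor: 2).
Step 3: current leaves = {2,10,11,12}. Remove leaf 2 (neighbor: 6).
Step 4: current leaves = {10,11,12}. Remove leaf 10 (neighbor: 5).
Step 5: current leaves = {5,11,12}. Remove leaf 5 (neighbor: 8).
Step 6: current leaves = {8,11,12}. Remove leaf 8 (neighbor: 6).
Step 7: current leaves = {6,11,12}. Remove leaf 6 (neighbor: 4).

Answer: 6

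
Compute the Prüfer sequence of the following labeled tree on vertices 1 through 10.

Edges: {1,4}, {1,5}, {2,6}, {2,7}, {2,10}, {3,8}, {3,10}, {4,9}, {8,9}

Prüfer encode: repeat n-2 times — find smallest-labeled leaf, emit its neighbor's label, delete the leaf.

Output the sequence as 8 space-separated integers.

Answer: 1 4 9 2 2 10 8 3

Derivation:
Step 1: leaves = {5,6,7}. Remove smallest leaf 5, emit neighbor 1.
Step 2: leaves = {1,6,7}. Remove smallest leaf 1, emit neighbor 4.
Step 3: leaves = {4,6,7}. Remove smallest leaf 4, emit neighbor 9.
Step 4: leaves = {6,7,9}. Remove smallest leaf 6, emit neighbor 2.
Step 5: leaves = {7,9}. Remove smallest leaf 7, emit neighbor 2.
Step 6: leaves = {2,9}. Remove smallest leaf 2, emit neighbor 10.
Step 7: leaves = {9,10}. Remove smallest leaf 9, emit neighbor 8.
Step 8: leaves = {8,10}. Remove smallest leaf 8, emit neighbor 3.
Done: 2 vertices remain (3, 10). Sequence = [1 4 9 2 2 10 8 3]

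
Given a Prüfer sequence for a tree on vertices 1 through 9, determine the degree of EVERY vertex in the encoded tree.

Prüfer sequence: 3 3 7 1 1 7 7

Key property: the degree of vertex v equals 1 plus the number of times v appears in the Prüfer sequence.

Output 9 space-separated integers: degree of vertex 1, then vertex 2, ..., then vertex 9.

p_1 = 3: count[3] becomes 1
p_2 = 3: count[3] becomes 2
p_3 = 7: count[7] becomes 1
p_4 = 1: count[1] becomes 1
p_5 = 1: count[1] becomes 2
p_6 = 7: count[7] becomes 2
p_7 = 7: count[7] becomes 3
Degrees (1 + count): deg[1]=1+2=3, deg[2]=1+0=1, deg[3]=1+2=3, deg[4]=1+0=1, deg[5]=1+0=1, deg[6]=1+0=1, deg[7]=1+3=4, deg[8]=1+0=1, deg[9]=1+0=1

Answer: 3 1 3 1 1 1 4 1 1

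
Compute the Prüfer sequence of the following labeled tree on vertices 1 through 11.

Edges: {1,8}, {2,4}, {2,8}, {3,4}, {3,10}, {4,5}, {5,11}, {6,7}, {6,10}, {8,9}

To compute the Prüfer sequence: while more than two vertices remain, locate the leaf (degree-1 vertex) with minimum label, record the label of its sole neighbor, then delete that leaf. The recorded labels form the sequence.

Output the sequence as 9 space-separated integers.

Answer: 8 6 10 8 2 4 3 4 5

Derivation:
Step 1: leaves = {1,7,9,11}. Remove smallest leaf 1, emit neighbor 8.
Step 2: leaves = {7,9,11}. Remove smallest leaf 7, emit neighbor 6.
Step 3: leaves = {6,9,11}. Remove smallest leaf 6, emit neighbor 10.
Step 4: leaves = {9,10,11}. Remove smallest leaf 9, emit neighbor 8.
Step 5: leaves = {8,10,11}. Remove smallest leaf 8, emit neighbor 2.
Step 6: leaves = {2,10,11}. Remove smallest leaf 2, emit neighbor 4.
Step 7: leaves = {10,11}. Remove smallest leaf 10, emit neighbor 3.
Step 8: leaves = {3,11}. Remove smallest leaf 3, emit neighbor 4.
Step 9: leaves = {4,11}. Remove smallest leaf 4, emit neighbor 5.
Done: 2 vertices remain (5, 11). Sequence = [8 6 10 8 2 4 3 4 5]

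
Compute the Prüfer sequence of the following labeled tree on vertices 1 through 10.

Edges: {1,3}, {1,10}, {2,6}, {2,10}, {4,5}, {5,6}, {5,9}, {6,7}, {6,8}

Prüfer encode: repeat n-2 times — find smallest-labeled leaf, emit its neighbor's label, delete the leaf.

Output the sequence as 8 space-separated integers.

Answer: 1 10 5 6 6 5 6 2

Derivation:
Step 1: leaves = {3,4,7,8,9}. Remove smallest leaf 3, emit neighbor 1.
Step 2: leaves = {1,4,7,8,9}. Remove smallest leaf 1, emit neighbor 10.
Step 3: leaves = {4,7,8,9,10}. Remove smallest leaf 4, emit neighbor 5.
Step 4: leaves = {7,8,9,10}. Remove smallest leaf 7, emit neighbor 6.
Step 5: leaves = {8,9,10}. Remove smallest leaf 8, emit neighbor 6.
Step 6: leaves = {9,10}. Remove smallest leaf 9, emit neighbor 5.
Step 7: leaves = {5,10}. Remove smallest leaf 5, emit neighbor 6.
Step 8: leaves = {6,10}. Remove smallest leaf 6, emit neighbor 2.
Done: 2 vertices remain (2, 10). Sequence = [1 10 5 6 6 5 6 2]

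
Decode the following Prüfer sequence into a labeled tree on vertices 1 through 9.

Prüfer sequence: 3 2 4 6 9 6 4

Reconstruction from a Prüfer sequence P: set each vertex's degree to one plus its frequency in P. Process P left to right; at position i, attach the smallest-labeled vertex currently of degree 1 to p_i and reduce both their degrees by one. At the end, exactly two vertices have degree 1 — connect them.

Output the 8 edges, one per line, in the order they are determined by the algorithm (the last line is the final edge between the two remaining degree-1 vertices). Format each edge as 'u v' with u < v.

Initial degrees: {1:1, 2:2, 3:2, 4:3, 5:1, 6:3, 7:1, 8:1, 9:2}
Step 1: smallest deg-1 vertex = 1, p_1 = 3. Add edge {1,3}. Now deg[1]=0, deg[3]=1.
Step 2: smallest deg-1 vertex = 3, p_2 = 2. Add edge {2,3}. Now deg[3]=0, deg[2]=1.
Step 3: smallest deg-1 vertex = 2, p_3 = 4. Add edge {2,4}. Now deg[2]=0, deg[4]=2.
Step 4: smallest deg-1 vertex = 5, p_4 = 6. Add edge {5,6}. Now deg[5]=0, deg[6]=2.
Step 5: smallest deg-1 vertex = 7, p_5 = 9. Add edge {7,9}. Now deg[7]=0, deg[9]=1.
Step 6: smallest deg-1 vertex = 8, p_6 = 6. Add edge {6,8}. Now deg[8]=0, deg[6]=1.
Step 7: smallest deg-1 vertex = 6, p_7 = 4. Add edge {4,6}. Now deg[6]=0, deg[4]=1.
Final: two remaining deg-1 vertices are 4, 9. Add edge {4,9}.

Answer: 1 3
2 3
2 4
5 6
7 9
6 8
4 6
4 9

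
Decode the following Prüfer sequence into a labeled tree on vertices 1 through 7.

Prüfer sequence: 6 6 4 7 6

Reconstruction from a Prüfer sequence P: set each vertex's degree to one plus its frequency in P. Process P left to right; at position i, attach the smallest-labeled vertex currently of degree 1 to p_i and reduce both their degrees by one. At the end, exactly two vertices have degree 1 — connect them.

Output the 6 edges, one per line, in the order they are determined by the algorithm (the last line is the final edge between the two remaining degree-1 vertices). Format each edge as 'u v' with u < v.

Initial degrees: {1:1, 2:1, 3:1, 4:2, 5:1, 6:4, 7:2}
Step 1: smallest deg-1 vertex = 1, p_1 = 6. Add edge {1,6}. Now deg[1]=0, deg[6]=3.
Step 2: smallest deg-1 vertex = 2, p_2 = 6. Add edge {2,6}. Now deg[2]=0, deg[6]=2.
Step 3: smallest deg-1 vertex = 3, p_3 = 4. Add edge {3,4}. Now deg[3]=0, deg[4]=1.
Step 4: smallest deg-1 vertex = 4, p_4 = 7. Add edge {4,7}. Now deg[4]=0, deg[7]=1.
Step 5: smallest deg-1 vertex = 5, p_5 = 6. Add edge {5,6}. Now deg[5]=0, deg[6]=1.
Final: two remaining deg-1 vertices are 6, 7. Add edge {6,7}.

Answer: 1 6
2 6
3 4
4 7
5 6
6 7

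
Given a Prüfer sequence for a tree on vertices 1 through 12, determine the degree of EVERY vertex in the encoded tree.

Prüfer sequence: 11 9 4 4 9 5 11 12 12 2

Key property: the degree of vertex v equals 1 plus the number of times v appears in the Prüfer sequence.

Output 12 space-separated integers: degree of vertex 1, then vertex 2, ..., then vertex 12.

p_1 = 11: count[11] becomes 1
p_2 = 9: count[9] becomes 1
p_3 = 4: count[4] becomes 1
p_4 = 4: count[4] becomes 2
p_5 = 9: count[9] becomes 2
p_6 = 5: count[5] becomes 1
p_7 = 11: count[11] becomes 2
p_8 = 12: count[12] becomes 1
p_9 = 12: count[12] becomes 2
p_10 = 2: count[2] becomes 1
Degrees (1 + count): deg[1]=1+0=1, deg[2]=1+1=2, deg[3]=1+0=1, deg[4]=1+2=3, deg[5]=1+1=2, deg[6]=1+0=1, deg[7]=1+0=1, deg[8]=1+0=1, deg[9]=1+2=3, deg[10]=1+0=1, deg[11]=1+2=3, deg[12]=1+2=3

Answer: 1 2 1 3 2 1 1 1 3 1 3 3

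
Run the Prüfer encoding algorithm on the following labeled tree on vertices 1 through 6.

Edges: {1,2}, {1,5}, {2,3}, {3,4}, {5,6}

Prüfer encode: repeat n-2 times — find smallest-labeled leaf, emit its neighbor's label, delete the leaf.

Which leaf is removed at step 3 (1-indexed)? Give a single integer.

Answer: 2

Derivation:
Step 1: current leaves = {4,6}. Remove leaf 4 (neighbor: 3).
Step 2: current leaves = {3,6}. Remove leaf 3 (neighbor: 2).
Step 3: current leaves = {2,6}. Remove leaf 2 (neighbor: 1).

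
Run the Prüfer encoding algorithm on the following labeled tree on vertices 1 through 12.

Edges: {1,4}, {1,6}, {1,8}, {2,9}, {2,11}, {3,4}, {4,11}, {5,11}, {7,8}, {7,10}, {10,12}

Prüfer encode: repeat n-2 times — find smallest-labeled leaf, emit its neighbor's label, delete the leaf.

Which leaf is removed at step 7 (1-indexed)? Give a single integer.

Step 1: current leaves = {3,5,6,9,12}. Remove leaf 3 (neighbor: 4).
Step 2: current leaves = {5,6,9,12}. Remove leaf 5 (neighbor: 11).
Step 3: current leaves = {6,9,12}. Remove leaf 6 (neighbor: 1).
Step 4: current leaves = {9,12}. Remove leaf 9 (neighbor: 2).
Step 5: current leaves = {2,12}. Remove leaf 2 (neighbor: 11).
Step 6: current leaves = {11,12}. Remove leaf 11 (neighbor: 4).
Step 7: current leaves = {4,12}. Remove leaf 4 (neighbor: 1).

Answer: 4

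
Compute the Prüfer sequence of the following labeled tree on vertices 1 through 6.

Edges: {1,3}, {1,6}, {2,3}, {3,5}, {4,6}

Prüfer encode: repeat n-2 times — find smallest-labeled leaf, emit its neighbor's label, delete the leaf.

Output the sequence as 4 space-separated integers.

Answer: 3 6 3 1

Derivation:
Step 1: leaves = {2,4,5}. Remove smallest leaf 2, emit neighbor 3.
Step 2: leaves = {4,5}. Remove smallest leaf 4, emit neighbor 6.
Step 3: leaves = {5,6}. Remove smallest leaf 5, emit neighbor 3.
Step 4: leaves = {3,6}. Remove smallest leaf 3, emit neighbor 1.
Done: 2 vertices remain (1, 6). Sequence = [3 6 3 1]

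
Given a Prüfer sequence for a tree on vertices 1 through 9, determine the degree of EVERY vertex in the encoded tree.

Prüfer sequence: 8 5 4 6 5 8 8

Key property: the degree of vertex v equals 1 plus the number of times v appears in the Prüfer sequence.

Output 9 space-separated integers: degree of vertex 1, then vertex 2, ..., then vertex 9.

Answer: 1 1 1 2 3 2 1 4 1

Derivation:
p_1 = 8: count[8] becomes 1
p_2 = 5: count[5] becomes 1
p_3 = 4: count[4] becomes 1
p_4 = 6: count[6] becomes 1
p_5 = 5: count[5] becomes 2
p_6 = 8: count[8] becomes 2
p_7 = 8: count[8] becomes 3
Degrees (1 + count): deg[1]=1+0=1, deg[2]=1+0=1, deg[3]=1+0=1, deg[4]=1+1=2, deg[5]=1+2=3, deg[6]=1+1=2, deg[7]=1+0=1, deg[8]=1+3=4, deg[9]=1+0=1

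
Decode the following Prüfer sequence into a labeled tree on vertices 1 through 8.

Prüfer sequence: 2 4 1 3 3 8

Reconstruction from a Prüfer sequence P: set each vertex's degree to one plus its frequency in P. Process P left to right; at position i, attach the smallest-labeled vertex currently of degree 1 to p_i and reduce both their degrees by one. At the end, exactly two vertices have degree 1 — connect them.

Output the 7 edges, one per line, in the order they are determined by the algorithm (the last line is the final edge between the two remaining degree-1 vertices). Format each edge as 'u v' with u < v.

Initial degrees: {1:2, 2:2, 3:3, 4:2, 5:1, 6:1, 7:1, 8:2}
Step 1: smallest deg-1 vertex = 5, p_1 = 2. Add edge {2,5}. Now deg[5]=0, deg[2]=1.
Step 2: smallest deg-1 vertex = 2, p_2 = 4. Add edge {2,4}. Now deg[2]=0, deg[4]=1.
Step 3: smallest deg-1 vertex = 4, p_3 = 1. Add edge {1,4}. Now deg[4]=0, deg[1]=1.
Step 4: smallest deg-1 vertex = 1, p_4 = 3. Add edge {1,3}. Now deg[1]=0, deg[3]=2.
Step 5: smallest deg-1 vertex = 6, p_5 = 3. Add edge {3,6}. Now deg[6]=0, deg[3]=1.
Step 6: smallest deg-1 vertex = 3, p_6 = 8. Add edge {3,8}. Now deg[3]=0, deg[8]=1.
Final: two remaining deg-1 vertices are 7, 8. Add edge {7,8}.

Answer: 2 5
2 4
1 4
1 3
3 6
3 8
7 8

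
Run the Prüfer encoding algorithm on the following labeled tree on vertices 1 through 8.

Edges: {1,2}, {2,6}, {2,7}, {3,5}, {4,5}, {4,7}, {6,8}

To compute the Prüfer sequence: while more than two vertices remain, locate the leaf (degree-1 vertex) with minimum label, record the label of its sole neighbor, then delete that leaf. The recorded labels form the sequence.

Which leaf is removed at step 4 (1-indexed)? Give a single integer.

Answer: 4

Derivation:
Step 1: current leaves = {1,3,8}. Remove leaf 1 (neighbor: 2).
Step 2: current leaves = {3,8}. Remove leaf 3 (neighbor: 5).
Step 3: current leaves = {5,8}. Remove leaf 5 (neighbor: 4).
Step 4: current leaves = {4,8}. Remove leaf 4 (neighbor: 7).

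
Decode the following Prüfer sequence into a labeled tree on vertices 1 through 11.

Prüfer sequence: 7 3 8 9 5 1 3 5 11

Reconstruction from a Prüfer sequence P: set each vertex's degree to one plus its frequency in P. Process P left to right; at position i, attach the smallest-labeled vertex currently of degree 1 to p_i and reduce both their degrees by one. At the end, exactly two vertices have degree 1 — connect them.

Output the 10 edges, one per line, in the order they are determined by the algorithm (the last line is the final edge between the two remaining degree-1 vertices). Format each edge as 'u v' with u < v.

Answer: 2 7
3 4
6 8
7 9
5 8
1 9
1 3
3 5
5 11
10 11

Derivation:
Initial degrees: {1:2, 2:1, 3:3, 4:1, 5:3, 6:1, 7:2, 8:2, 9:2, 10:1, 11:2}
Step 1: smallest deg-1 vertex = 2, p_1 = 7. Add edge {2,7}. Now deg[2]=0, deg[7]=1.
Step 2: smallest deg-1 vertex = 4, p_2 = 3. Add edge {3,4}. Now deg[4]=0, deg[3]=2.
Step 3: smallest deg-1 vertex = 6, p_3 = 8. Add edge {6,8}. Now deg[6]=0, deg[8]=1.
Step 4: smallest deg-1 vertex = 7, p_4 = 9. Add edge {7,9}. Now deg[7]=0, deg[9]=1.
Step 5: smallest deg-1 vertex = 8, p_5 = 5. Add edge {5,8}. Now deg[8]=0, deg[5]=2.
Step 6: smallest deg-1 vertex = 9, p_6 = 1. Add edge {1,9}. Now deg[9]=0, deg[1]=1.
Step 7: smallest deg-1 vertex = 1, p_7 = 3. Add edge {1,3}. Now deg[1]=0, deg[3]=1.
Step 8: smallest deg-1 vertex = 3, p_8 = 5. Add edge {3,5}. Now deg[3]=0, deg[5]=1.
Step 9: smallest deg-1 vertex = 5, p_9 = 11. Add edge {5,11}. Now deg[5]=0, deg[11]=1.
Final: two remaining deg-1 vertices are 10, 11. Add edge {10,11}.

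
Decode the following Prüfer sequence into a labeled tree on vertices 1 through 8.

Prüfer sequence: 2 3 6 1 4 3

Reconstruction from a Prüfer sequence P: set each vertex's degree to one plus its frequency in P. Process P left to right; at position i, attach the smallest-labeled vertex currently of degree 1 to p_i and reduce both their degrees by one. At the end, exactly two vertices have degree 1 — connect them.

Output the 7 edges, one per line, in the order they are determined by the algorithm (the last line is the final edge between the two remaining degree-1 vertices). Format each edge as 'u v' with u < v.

Answer: 2 5
2 3
6 7
1 6
1 4
3 4
3 8

Derivation:
Initial degrees: {1:2, 2:2, 3:3, 4:2, 5:1, 6:2, 7:1, 8:1}
Step 1: smallest deg-1 vertex = 5, p_1 = 2. Add edge {2,5}. Now deg[5]=0, deg[2]=1.
Step 2: smallest deg-1 vertex = 2, p_2 = 3. Add edge {2,3}. Now deg[2]=0, deg[3]=2.
Step 3: smallest deg-1 vertex = 7, p_3 = 6. Add edge {6,7}. Now deg[7]=0, deg[6]=1.
Step 4: smallest deg-1 vertex = 6, p_4 = 1. Add edge {1,6}. Now deg[6]=0, deg[1]=1.
Step 5: smallest deg-1 vertex = 1, p_5 = 4. Add edge {1,4}. Now deg[1]=0, deg[4]=1.
Step 6: smallest deg-1 vertex = 4, p_6 = 3. Add edge {3,4}. Now deg[4]=0, deg[3]=1.
Final: two remaining deg-1 vertices are 3, 8. Add edge {3,8}.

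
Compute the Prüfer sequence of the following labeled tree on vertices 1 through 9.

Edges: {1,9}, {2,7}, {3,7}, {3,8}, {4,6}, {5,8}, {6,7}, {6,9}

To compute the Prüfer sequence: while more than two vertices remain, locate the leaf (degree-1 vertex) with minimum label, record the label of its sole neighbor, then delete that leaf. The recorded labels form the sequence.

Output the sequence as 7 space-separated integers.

Step 1: leaves = {1,2,4,5}. Remove smallest leaf 1, emit neighbor 9.
Step 2: leaves = {2,4,5,9}. Remove smallest leaf 2, emit neighbor 7.
Step 3: leaves = {4,5,9}. Remove smallest leaf 4, emit neighbor 6.
Step 4: leaves = {5,9}. Remove smallest leaf 5, emit neighbor 8.
Step 5: leaves = {8,9}. Remove smallest leaf 8, emit neighbor 3.
Step 6: leaves = {3,9}. Remove smallest leaf 3, emit neighbor 7.
Step 7: leaves = {7,9}. Remove smallest leaf 7, emit neighbor 6.
Done: 2 vertices remain (6, 9). Sequence = [9 7 6 8 3 7 6]

Answer: 9 7 6 8 3 7 6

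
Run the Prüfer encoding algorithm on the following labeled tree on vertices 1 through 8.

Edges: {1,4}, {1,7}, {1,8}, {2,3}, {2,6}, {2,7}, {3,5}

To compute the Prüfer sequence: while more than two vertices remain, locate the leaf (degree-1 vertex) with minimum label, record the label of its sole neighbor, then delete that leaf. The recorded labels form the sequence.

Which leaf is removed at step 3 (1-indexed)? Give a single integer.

Step 1: current leaves = {4,5,6,8}. Remove leaf 4 (neighbor: 1).
Step 2: current leaves = {5,6,8}. Remove leaf 5 (neighbor: 3).
Step 3: current leaves = {3,6,8}. Remove leaf 3 (neighbor: 2).

Answer: 3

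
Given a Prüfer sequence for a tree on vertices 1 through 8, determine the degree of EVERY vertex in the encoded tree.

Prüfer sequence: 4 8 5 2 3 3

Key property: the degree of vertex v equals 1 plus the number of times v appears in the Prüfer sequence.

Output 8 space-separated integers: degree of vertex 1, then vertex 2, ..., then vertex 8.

Answer: 1 2 3 2 2 1 1 2

Derivation:
p_1 = 4: count[4] becomes 1
p_2 = 8: count[8] becomes 1
p_3 = 5: count[5] becomes 1
p_4 = 2: count[2] becomes 1
p_5 = 3: count[3] becomes 1
p_6 = 3: count[3] becomes 2
Degrees (1 + count): deg[1]=1+0=1, deg[2]=1+1=2, deg[3]=1+2=3, deg[4]=1+1=2, deg[5]=1+1=2, deg[6]=1+0=1, deg[7]=1+0=1, deg[8]=1+1=2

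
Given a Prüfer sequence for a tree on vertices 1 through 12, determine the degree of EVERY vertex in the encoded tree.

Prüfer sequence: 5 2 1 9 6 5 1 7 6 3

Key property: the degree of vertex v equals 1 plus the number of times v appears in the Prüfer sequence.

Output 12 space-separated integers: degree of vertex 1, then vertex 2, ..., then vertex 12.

p_1 = 5: count[5] becomes 1
p_2 = 2: count[2] becomes 1
p_3 = 1: count[1] becomes 1
p_4 = 9: count[9] becomes 1
p_5 = 6: count[6] becomes 1
p_6 = 5: count[5] becomes 2
p_7 = 1: count[1] becomes 2
p_8 = 7: count[7] becomes 1
p_9 = 6: count[6] becomes 2
p_10 = 3: count[3] becomes 1
Degrees (1 + count): deg[1]=1+2=3, deg[2]=1+1=2, deg[3]=1+1=2, deg[4]=1+0=1, deg[5]=1+2=3, deg[6]=1+2=3, deg[7]=1+1=2, deg[8]=1+0=1, deg[9]=1+1=2, deg[10]=1+0=1, deg[11]=1+0=1, deg[12]=1+0=1

Answer: 3 2 2 1 3 3 2 1 2 1 1 1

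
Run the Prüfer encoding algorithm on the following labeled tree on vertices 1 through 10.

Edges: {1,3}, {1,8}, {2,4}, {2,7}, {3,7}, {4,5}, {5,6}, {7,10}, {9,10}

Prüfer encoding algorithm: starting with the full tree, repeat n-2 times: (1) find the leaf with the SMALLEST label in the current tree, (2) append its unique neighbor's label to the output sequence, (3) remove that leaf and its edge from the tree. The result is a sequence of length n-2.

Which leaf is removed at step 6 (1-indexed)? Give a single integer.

Step 1: current leaves = {6,8,9}. Remove leaf 6 (neighbor: 5).
Step 2: current leaves = {5,8,9}. Remove leaf 5 (neighbor: 4).
Step 3: current leaves = {4,8,9}. Remove leaf 4 (neighbor: 2).
Step 4: current leaves = {2,8,9}. Remove leaf 2 (neighbor: 7).
Step 5: current leaves = {8,9}. Remove leaf 8 (neighbor: 1).
Step 6: current leaves = {1,9}. Remove leaf 1 (neighbor: 3).

Answer: 1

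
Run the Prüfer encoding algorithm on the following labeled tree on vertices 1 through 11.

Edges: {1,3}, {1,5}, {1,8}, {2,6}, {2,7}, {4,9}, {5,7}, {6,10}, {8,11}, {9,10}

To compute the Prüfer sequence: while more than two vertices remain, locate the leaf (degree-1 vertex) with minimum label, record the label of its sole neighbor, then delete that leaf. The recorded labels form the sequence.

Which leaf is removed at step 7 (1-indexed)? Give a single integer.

Answer: 7

Derivation:
Step 1: current leaves = {3,4,11}. Remove leaf 3 (neighbor: 1).
Step 2: current leaves = {4,11}. Remove leaf 4 (neighbor: 9).
Step 3: current leaves = {9,11}. Remove leaf 9 (neighbor: 10).
Step 4: current leaves = {10,11}. Remove leaf 10 (neighbor: 6).
Step 5: current leaves = {6,11}. Remove leaf 6 (neighbor: 2).
Step 6: current leaves = {2,11}. Remove leaf 2 (neighbor: 7).
Step 7: current leaves = {7,11}. Remove leaf 7 (neighbor: 5).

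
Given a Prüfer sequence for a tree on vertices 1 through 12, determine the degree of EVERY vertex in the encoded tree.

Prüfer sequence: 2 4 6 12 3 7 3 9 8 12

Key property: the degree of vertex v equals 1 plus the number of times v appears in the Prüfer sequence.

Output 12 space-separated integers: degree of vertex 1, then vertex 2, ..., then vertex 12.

p_1 = 2: count[2] becomes 1
p_2 = 4: count[4] becomes 1
p_3 = 6: count[6] becomes 1
p_4 = 12: count[12] becomes 1
p_5 = 3: count[3] becomes 1
p_6 = 7: count[7] becomes 1
p_7 = 3: count[3] becomes 2
p_8 = 9: count[9] becomes 1
p_9 = 8: count[8] becomes 1
p_10 = 12: count[12] becomes 2
Degrees (1 + count): deg[1]=1+0=1, deg[2]=1+1=2, deg[3]=1+2=3, deg[4]=1+1=2, deg[5]=1+0=1, deg[6]=1+1=2, deg[7]=1+1=2, deg[8]=1+1=2, deg[9]=1+1=2, deg[10]=1+0=1, deg[11]=1+0=1, deg[12]=1+2=3

Answer: 1 2 3 2 1 2 2 2 2 1 1 3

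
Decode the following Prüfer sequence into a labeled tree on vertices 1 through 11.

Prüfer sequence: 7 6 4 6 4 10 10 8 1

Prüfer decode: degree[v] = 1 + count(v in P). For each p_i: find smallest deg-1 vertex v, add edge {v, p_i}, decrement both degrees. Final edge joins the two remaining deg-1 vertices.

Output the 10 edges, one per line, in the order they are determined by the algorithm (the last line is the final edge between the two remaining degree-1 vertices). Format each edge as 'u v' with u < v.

Answer: 2 7
3 6
4 5
6 7
4 6
4 10
9 10
8 10
1 8
1 11

Derivation:
Initial degrees: {1:2, 2:1, 3:1, 4:3, 5:1, 6:3, 7:2, 8:2, 9:1, 10:3, 11:1}
Step 1: smallest deg-1 vertex = 2, p_1 = 7. Add edge {2,7}. Now deg[2]=0, deg[7]=1.
Step 2: smallest deg-1 vertex = 3, p_2 = 6. Add edge {3,6}. Now deg[3]=0, deg[6]=2.
Step 3: smallest deg-1 vertex = 5, p_3 = 4. Add edge {4,5}. Now deg[5]=0, deg[4]=2.
Step 4: smallest deg-1 vertex = 7, p_4 = 6. Add edge {6,7}. Now deg[7]=0, deg[6]=1.
Step 5: smallest deg-1 vertex = 6, p_5 = 4. Add edge {4,6}. Now deg[6]=0, deg[4]=1.
Step 6: smallest deg-1 vertex = 4, p_6 = 10. Add edge {4,10}. Now deg[4]=0, deg[10]=2.
Step 7: smallest deg-1 vertex = 9, p_7 = 10. Add edge {9,10}. Now deg[9]=0, deg[10]=1.
Step 8: smallest deg-1 vertex = 10, p_8 = 8. Add edge {8,10}. Now deg[10]=0, deg[8]=1.
Step 9: smallest deg-1 vertex = 8, p_9 = 1. Add edge {1,8}. Now deg[8]=0, deg[1]=1.
Final: two remaining deg-1 vertices are 1, 11. Add edge {1,11}.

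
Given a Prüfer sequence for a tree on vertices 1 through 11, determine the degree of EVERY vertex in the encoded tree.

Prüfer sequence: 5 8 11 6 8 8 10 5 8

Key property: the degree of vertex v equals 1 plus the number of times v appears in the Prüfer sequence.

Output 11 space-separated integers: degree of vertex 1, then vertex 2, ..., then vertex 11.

Answer: 1 1 1 1 3 2 1 5 1 2 2

Derivation:
p_1 = 5: count[5] becomes 1
p_2 = 8: count[8] becomes 1
p_3 = 11: count[11] becomes 1
p_4 = 6: count[6] becomes 1
p_5 = 8: count[8] becomes 2
p_6 = 8: count[8] becomes 3
p_7 = 10: count[10] becomes 1
p_8 = 5: count[5] becomes 2
p_9 = 8: count[8] becomes 4
Degrees (1 + count): deg[1]=1+0=1, deg[2]=1+0=1, deg[3]=1+0=1, deg[4]=1+0=1, deg[5]=1+2=3, deg[6]=1+1=2, deg[7]=1+0=1, deg[8]=1+4=5, deg[9]=1+0=1, deg[10]=1+1=2, deg[11]=1+1=2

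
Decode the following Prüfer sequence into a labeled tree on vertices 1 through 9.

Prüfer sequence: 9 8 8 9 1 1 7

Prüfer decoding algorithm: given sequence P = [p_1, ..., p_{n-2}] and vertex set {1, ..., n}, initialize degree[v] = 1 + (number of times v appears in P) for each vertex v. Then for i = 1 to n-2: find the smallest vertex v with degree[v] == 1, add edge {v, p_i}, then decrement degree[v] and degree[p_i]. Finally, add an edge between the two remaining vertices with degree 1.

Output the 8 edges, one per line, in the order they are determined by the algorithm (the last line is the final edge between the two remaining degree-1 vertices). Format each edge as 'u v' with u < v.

Initial degrees: {1:3, 2:1, 3:1, 4:1, 5:1, 6:1, 7:2, 8:3, 9:3}
Step 1: smallest deg-1 vertex = 2, p_1 = 9. Add edge {2,9}. Now deg[2]=0, deg[9]=2.
Step 2: smallest deg-1 vertex = 3, p_2 = 8. Add edge {3,8}. Now deg[3]=0, deg[8]=2.
Step 3: smallest deg-1 vertex = 4, p_3 = 8. Add edge {4,8}. Now deg[4]=0, deg[8]=1.
Step 4: smallest deg-1 vertex = 5, p_4 = 9. Add edge {5,9}. Now deg[5]=0, deg[9]=1.
Step 5: smallest deg-1 vertex = 6, p_5 = 1. Add edge {1,6}. Now deg[6]=0, deg[1]=2.
Step 6: smallest deg-1 vertex = 8, p_6 = 1. Add edge {1,8}. Now deg[8]=0, deg[1]=1.
Step 7: smallest deg-1 vertex = 1, p_7 = 7. Add edge {1,7}. Now deg[1]=0, deg[7]=1.
Final: two remaining deg-1 vertices are 7, 9. Add edge {7,9}.

Answer: 2 9
3 8
4 8
5 9
1 6
1 8
1 7
7 9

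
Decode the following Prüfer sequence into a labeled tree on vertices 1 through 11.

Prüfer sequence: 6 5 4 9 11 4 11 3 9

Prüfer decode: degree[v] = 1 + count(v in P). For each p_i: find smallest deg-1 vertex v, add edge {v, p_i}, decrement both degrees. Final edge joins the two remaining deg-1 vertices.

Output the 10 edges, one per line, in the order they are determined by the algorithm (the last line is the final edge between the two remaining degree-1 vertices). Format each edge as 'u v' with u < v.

Answer: 1 6
2 5
4 5
6 9
7 11
4 8
4 11
3 10
3 9
9 11

Derivation:
Initial degrees: {1:1, 2:1, 3:2, 4:3, 5:2, 6:2, 7:1, 8:1, 9:3, 10:1, 11:3}
Step 1: smallest deg-1 vertex = 1, p_1 = 6. Add edge {1,6}. Now deg[1]=0, deg[6]=1.
Step 2: smallest deg-1 vertex = 2, p_2 = 5. Add edge {2,5}. Now deg[2]=0, deg[5]=1.
Step 3: smallest deg-1 vertex = 5, p_3 = 4. Add edge {4,5}. Now deg[5]=0, deg[4]=2.
Step 4: smallest deg-1 vertex = 6, p_4 = 9. Add edge {6,9}. Now deg[6]=0, deg[9]=2.
Step 5: smallest deg-1 vertex = 7, p_5 = 11. Add edge {7,11}. Now deg[7]=0, deg[11]=2.
Step 6: smallest deg-1 vertex = 8, p_6 = 4. Add edge {4,8}. Now deg[8]=0, deg[4]=1.
Step 7: smallest deg-1 vertex = 4, p_7 = 11. Add edge {4,11}. Now deg[4]=0, deg[11]=1.
Step 8: smallest deg-1 vertex = 10, p_8 = 3. Add edge {3,10}. Now deg[10]=0, deg[3]=1.
Step 9: smallest deg-1 vertex = 3, p_9 = 9. Add edge {3,9}. Now deg[3]=0, deg[9]=1.
Final: two remaining deg-1 vertices are 9, 11. Add edge {9,11}.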